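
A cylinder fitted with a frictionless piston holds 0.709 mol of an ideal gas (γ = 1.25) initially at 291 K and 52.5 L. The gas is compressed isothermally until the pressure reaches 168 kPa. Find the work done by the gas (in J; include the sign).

P₁ = nRT₁/V₁ = 0.709×8.314×291/52.5 = 32.7 kPa.
Isothermal: T stays 291 K; PV = const ⇒ V₂ = 10.2 L, P₂ = 168 kPa.
W = nRT ln(V₂/V₁) = 0.709×8.314×291×ln(0.194) = -2810 J.

-2810 J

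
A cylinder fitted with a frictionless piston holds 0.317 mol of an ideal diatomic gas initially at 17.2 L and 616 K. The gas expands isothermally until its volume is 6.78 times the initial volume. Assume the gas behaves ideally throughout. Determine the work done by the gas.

P₁ = nRT₁/V₁ = 0.317×8.314×616/17.2 = 94.4 kPa.
Isothermal: T stays 616 K; PV = const ⇒ V₂ = 117 L, P₂ = 13.9 kPa.
W = nRT ln(V₂/V₁) = 0.317×8.314×616×ln(6.78) = 3110 J.

3110 J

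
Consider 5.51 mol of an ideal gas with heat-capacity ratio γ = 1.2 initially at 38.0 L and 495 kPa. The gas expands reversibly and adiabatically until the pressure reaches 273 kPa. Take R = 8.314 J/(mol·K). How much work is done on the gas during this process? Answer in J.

-8880 J

T₁ = P₁V₁/(nR) = 495×38.0/(5.51×8.314) = 411 K.
Adiabatic: T₂/T₁ = (P₂/P₁)^((γ−1)/γ) ⇒ T₂ = 411×(0.552)^0.167 = 372 K; V₂ = 62.4 L.
ΔU = nCvΔT = 5.51×41.6×(372−411) = -8880 J.
Q = 0 for an adiabatic process, so W = −ΔU = 8880 J.
Work done on the gas = −W_by = -8880 J.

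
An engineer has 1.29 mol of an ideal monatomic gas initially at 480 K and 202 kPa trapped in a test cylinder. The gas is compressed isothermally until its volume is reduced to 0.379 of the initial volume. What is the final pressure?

533 kPa

V₁ = nRT₁/P₁ = 1.29×8.314×480/202 = 25.5 L.
Isothermal: T stays 480 K; PV = const ⇒ V₂ = 9.66 L, P₂ = 533 kPa.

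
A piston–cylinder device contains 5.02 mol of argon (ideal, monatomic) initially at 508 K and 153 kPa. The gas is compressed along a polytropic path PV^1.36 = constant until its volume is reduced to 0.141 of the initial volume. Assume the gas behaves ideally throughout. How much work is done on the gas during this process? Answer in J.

60300 J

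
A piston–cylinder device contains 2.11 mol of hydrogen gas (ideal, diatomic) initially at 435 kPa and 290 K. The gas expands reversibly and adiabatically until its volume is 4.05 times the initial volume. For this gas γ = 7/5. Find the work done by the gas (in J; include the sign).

V₁ = nRT₁/P₁ = 2.11×8.314×290/435 = 11.7 L.
Adiabatic: TV^(γ−1) = const ⇒ T₂ = 290×(0.247)^0.400 = 166 K; PV^γ = const ⇒ P₂ = 61.4 kPa.
ΔU = nCvΔT = 2.11×20.8×(166−290) = -5450 J.
Q = 0 for an adiabatic process, so W = −ΔU = 5450 J.

5450 J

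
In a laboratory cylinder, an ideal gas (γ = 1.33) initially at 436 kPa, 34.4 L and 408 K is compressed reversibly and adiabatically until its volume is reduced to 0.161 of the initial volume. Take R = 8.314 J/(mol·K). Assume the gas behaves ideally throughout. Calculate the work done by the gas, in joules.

-37600 J

n = P₁V₁/(RT₁) = 436×34.4/(8.314×408) = 4.42 mol.
Adiabatic: TV^(γ−1) = const ⇒ T₂ = 408×(6.21)^0.330 = 745 K; PV^γ = const ⇒ P₂ = 4950 kPa.
ΔU = nCvΔT = 4.42×25.2×(745−408) = 37600 J.
Q = 0 for an adiabatic process, so W = −ΔU = -37600 J.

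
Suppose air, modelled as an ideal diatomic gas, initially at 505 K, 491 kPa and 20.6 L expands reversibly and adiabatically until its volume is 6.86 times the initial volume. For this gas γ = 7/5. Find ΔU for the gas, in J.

n = P₁V₁/(RT₁) = 491×20.6/(8.314×505) = 2.41 mol.
Adiabatic: TV^(γ−1) = const ⇒ T₂ = 505×(0.146)^0.400 = 234 K; PV^γ = const ⇒ P₂ = 33.1 kPa.
For an ideal gas ΔU = nCvΔT with Cv = (5/2)R = 20.8 J/(mol·K).
ΔU = 2.41×20.8×(234−505) = -13600 J.

-13600 J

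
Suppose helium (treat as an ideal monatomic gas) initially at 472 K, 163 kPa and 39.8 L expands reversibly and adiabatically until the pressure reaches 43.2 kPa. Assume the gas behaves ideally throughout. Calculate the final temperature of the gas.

Adiabatic: T₂/T₁ = (P₂/P₁)^((γ−1)/γ) ⇒ T₂ = 472×(0.265)^0.400 = 277 K; V₂ = 88.3 L.

277 K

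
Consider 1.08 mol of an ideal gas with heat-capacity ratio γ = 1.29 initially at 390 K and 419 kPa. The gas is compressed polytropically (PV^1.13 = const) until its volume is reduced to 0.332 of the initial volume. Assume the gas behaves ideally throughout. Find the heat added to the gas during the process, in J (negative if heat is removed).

V₁ = nRT₁/P₁ = 1.08×8.314×390/419 = 8.36 L.
Polytropic n=1.13: T₂ = T₁(V₁/V₂)^(n−1) = 390×(3.01)^0.13 = 450 K; P₂ = P₁(V₁/V₂)^n = 1460 kPa.
W = (P₁V₁−P₂V₂)/(n−1) = (419×8.36−1460×2.77)/0.13 = -4150 J.
ΔU = nCvΔT = 1.08×28.7×(450−390) = 1860 J.
Q = ΔU + W = -2290 J.

-2290 J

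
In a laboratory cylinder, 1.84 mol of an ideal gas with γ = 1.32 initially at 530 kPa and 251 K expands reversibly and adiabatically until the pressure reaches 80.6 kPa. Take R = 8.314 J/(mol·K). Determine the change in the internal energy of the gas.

-4400 J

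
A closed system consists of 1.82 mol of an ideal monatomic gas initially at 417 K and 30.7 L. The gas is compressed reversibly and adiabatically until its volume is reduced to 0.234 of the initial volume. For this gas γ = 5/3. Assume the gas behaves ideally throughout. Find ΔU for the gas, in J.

P₁ = nRT₁/V₁ = 1.82×8.314×417/30.7 = 206 kPa.
Adiabatic: TV^(γ−1) = const ⇒ T₂ = 417×(4.27)^0.667 = 1100 K; PV^γ = const ⇒ P₂ = 2310 kPa.
For an ideal gas ΔU = nCvΔT with Cv = (3/2)R = 12.5 J/(mol·K).
ΔU = 1.82×12.5×(1100−417) = 15500 J.

15500 J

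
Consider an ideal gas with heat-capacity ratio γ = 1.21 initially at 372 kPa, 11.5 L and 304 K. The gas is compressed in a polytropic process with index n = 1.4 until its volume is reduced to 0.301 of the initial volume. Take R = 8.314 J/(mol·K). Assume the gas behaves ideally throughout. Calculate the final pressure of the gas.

Polytropic n=1.4: T₂ = T₁(V₁/V₂)^(n−1) = 304×(3.32)^0.40 = 491 K; P₂ = P₁(V₁/V₂)^n = 2000 kPa.

2000 kPa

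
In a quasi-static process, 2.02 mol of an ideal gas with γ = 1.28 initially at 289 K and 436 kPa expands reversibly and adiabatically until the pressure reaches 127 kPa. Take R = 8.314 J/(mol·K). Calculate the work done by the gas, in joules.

4100 J

V₁ = nRT₁/P₁ = 2.02×8.314×289/436 = 11.1 L.
Adiabatic: T₂/T₁ = (P₂/P₁)^((γ−1)/γ) ⇒ T₂ = 289×(0.291)^0.219 = 221 K; V₂ = 29.2 L.
ΔU = nCvΔT = 2.02×29.7×(221−289) = -4100 J.
Q = 0 for an adiabatic process, so W = −ΔU = 4100 J.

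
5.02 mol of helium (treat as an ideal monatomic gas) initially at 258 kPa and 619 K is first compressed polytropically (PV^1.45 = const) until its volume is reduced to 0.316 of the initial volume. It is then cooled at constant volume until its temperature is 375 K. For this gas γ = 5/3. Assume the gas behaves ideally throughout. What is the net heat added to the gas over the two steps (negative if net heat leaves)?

-54300 J

V₁ = nRT₁/P₁ = 5.02×8.314×619/258 = 100 L.
Step 1 — Polytropic n=1.45: T₂ = T₁(V₁/V₂)^(n−1) = 619×(3.16)^0.45 = 1040 K; P₂ = P₁(V₁/V₂)^n = 1370 kPa.
W = (P₁V₁−P₂V₂)/(n−1) = (258×100−1370×31.6)/0.45 = -39000 J.
ΔU = nCvΔT = 5.02×12.5×(1040−619) = 26300 J.
Q = ΔU + W = -12700 J.
State after step 1: P = 1370 kPa, V = 31.6 L, T = 1040 K.
Step 2 — Isochoric: V stays 31.6 L; P/T = const ⇒ T₂ = 375 K, P₂ = 495 kPa.
W = 0 (no volume change).
ΔU = nCvΔT = 5.02×12.5×(375−1040) = -41600 J.
Q = ΔU = -41600 J.
Net over both steps: W = -39000 J, Q = -54300 J, ΔU = -15300 J.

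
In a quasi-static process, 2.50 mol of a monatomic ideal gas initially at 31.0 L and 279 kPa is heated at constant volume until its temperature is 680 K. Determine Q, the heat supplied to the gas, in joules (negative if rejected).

T₁ = P₁V₁/(nR) = 279×31.0/(2.50×8.314) = 416 K.
Isochoric: V stays 31.0 L; P/T = const ⇒ T₂ = 680 K, P₂ = 456 kPa.
W = 0 (no volume change).
ΔU = nCvΔT = 2.50×12.5×(680−416) = 8230 J.
Q = ΔU = 8230 J.

8230 J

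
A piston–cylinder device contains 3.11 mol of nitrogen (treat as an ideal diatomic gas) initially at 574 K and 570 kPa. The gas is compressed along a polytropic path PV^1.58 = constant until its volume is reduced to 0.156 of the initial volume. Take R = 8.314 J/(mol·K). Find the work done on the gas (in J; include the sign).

V₁ = nRT₁/P₁ = 3.11×8.314×574/570 = 26.0 L.
Polytropic n=1.58: T₂ = T₁(V₁/V₂)^(n−1) = 574×(6.41)^0.58 = 1690 K; P₂ = P₁(V₁/V₂)^n = 10700 kPa.
W = (P₁V₁−P₂V₂)/(n−1) = (570×26.0−10700×4.06)/0.58 = -49600 J.
Work done on the gas = −W_by = 49600 J.

49600 J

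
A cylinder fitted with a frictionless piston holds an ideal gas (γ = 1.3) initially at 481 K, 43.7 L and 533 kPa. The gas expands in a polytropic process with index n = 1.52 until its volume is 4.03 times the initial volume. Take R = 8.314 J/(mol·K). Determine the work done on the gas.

-23100 J

n = P₁V₁/(RT₁) = 533×43.7/(8.314×481) = 5.82 mol.
Polytropic n=1.52: T₂ = T₁(V₁/V₂)^(n−1) = 481×(0.248)^0.52 = 233 K; P₂ = P₁(V₁/V₂)^n = 64.1 kPa.
W = (P₁V₁−P₂V₂)/(n−1) = (533×43.7−64.1×176)/0.52 = 23100 J.
Work done on the gas = −W_by = -23100 J.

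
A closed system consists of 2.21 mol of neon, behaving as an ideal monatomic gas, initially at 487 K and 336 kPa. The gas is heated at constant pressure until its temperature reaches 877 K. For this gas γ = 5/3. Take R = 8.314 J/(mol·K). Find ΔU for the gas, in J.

10700 J

V₁ = nRT₁/P₁ = 2.21×8.314×487/336 = 26.6 L.
Isobaric: P stays 336 kPa; V/T = const ⇒ T₂ = 877 K, V₂ = 48.0 L.
For an ideal gas ΔU = nCvΔT with Cv = (3/2)R = 12.5 J/(mol·K).
ΔU = 2.21×12.5×(877−487) = 10700 J.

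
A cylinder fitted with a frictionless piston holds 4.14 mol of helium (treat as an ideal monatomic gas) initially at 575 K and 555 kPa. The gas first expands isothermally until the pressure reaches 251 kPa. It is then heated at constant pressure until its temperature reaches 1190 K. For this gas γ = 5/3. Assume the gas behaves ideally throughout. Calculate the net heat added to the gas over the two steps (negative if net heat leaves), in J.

68600 J

V₁ = nRT₁/P₁ = 4.14×8.314×575/555 = 35.7 L.
Step 1 — Isothermal: T stays 575 K; PV = const ⇒ V₂ = 78.9 L, P₂ = 251 kPa.
ΔU = 0 (ideal gas, T constant).
W = nRT ln(V₂/V₁) = 4.14×8.314×575×ln(2.21) = 15700 J.
Q = ΔU + W = 15700 J.
State after step 1: P = 251 kPa, V = 78.9 L, T = 575 K.
Step 2 — Isobaric: P stays 251 kPa; V/T = const ⇒ T₂ = 1190 K, V₂ = 163 L.
W = PΔV = 251×(163−78.9) kPa·L = 21200 J.
ΔU = nCvΔT = 4.14×12.5×(1190−575) = 31800 J.
Q = ΔU + W = nCpΔT = 52900 J.
Net over both steps: W = 36900 J, Q = 68600 J, ΔU = 31800 J.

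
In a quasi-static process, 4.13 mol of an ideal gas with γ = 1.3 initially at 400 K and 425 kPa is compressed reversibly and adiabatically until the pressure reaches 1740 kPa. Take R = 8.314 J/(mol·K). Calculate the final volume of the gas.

V₁ = nRT₁/P₁ = 4.13×8.314×400/425 = 32.3 L.
Adiabatic: T₂/T₁ = (P₂/P₁)^((γ−1)/γ) ⇒ T₂ = 400×(4.09)^0.231 = 554 K; V₂ = 10.9 L.

10.9 L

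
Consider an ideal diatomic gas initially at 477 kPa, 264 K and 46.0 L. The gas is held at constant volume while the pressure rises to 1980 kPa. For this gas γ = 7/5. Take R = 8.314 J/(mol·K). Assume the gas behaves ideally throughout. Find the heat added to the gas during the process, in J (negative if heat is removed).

173000 J

n = P₁V₁/(RT₁) = 477×46.0/(8.314×264) = 10.0 mol.
Isochoric: V stays 46.0 L; P/T = const ⇒ T₂ = 1100 K, P₂ = 1980 kPa.
W = 0 (no volume change).
ΔU = nCvΔT = 10.0×20.8×(1100−264) = 173000 J.
Q = ΔU = 173000 J.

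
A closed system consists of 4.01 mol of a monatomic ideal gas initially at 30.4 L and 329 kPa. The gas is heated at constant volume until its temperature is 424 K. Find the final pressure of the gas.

465 kPa

T₁ = P₁V₁/(nR) = 329×30.4/(4.01×8.314) = 300 K.
Isochoric: V stays 30.4 L; P/T = const ⇒ T₂ = 424 K, P₂ = 465 kPa.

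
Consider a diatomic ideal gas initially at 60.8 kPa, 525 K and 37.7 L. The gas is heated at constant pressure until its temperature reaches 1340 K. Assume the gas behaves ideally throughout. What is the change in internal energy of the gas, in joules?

n = P₁V₁/(RT₁) = 60.8×37.7/(8.314×525) = 0.525 mol.
Isobaric: P stays 60.8 kPa; V/T = const ⇒ T₂ = 1340 K, V₂ = 96.2 L.
For an ideal gas ΔU = nCvΔT with Cv = (5/2)R = 20.8 J/(mol·K).
ΔU = 0.525×20.8×(1340−525) = 8900 J.

8900 J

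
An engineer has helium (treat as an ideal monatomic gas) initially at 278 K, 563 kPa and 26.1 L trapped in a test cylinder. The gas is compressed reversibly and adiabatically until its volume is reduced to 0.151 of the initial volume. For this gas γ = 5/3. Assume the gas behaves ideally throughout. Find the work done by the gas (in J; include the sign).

n = P₁V₁/(RT₁) = 563×26.1/(8.314×278) = 6.36 mol.
Adiabatic: TV^(γ−1) = const ⇒ T₂ = 278×(6.62)^0.667 = 980 K; PV^γ = const ⇒ P₂ = 13100 kPa.
ΔU = nCvΔT = 6.36×12.5×(980−278) = 55700 J.
Q = 0 for an adiabatic process, so W = −ΔU = -55700 J.

-55700 J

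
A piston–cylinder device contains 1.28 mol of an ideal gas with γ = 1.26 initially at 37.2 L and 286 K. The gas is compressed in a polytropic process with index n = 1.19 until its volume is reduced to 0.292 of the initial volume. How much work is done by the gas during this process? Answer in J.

P₁ = nRT₁/V₁ = 1.28×8.314×286/37.2 = 81.8 kPa.
Polytropic n=1.19: T₂ = T₁(V₁/V₂)^(n−1) = 286×(3.42)^0.19 = 361 K; P₂ = P₁(V₁/V₂)^n = 354 kPa.
W = (P₁V₁−P₂V₂)/(n−1) = (81.8×37.2−354×10.9)/0.19 = -4220 J.

-4220 J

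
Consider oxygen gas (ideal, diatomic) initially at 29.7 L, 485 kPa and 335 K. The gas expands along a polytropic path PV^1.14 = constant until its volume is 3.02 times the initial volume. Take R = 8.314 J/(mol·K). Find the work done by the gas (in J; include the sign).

14800 J

n = P₁V₁/(RT₁) = 485×29.7/(8.314×335) = 5.17 mol.
Polytropic n=1.14: T₂ = T₁(V₁/V₂)^(n−1) = 335×(0.331)^0.14 = 287 K; P₂ = P₁(V₁/V₂)^n = 138 kPa.
W = (P₁V₁−P₂V₂)/(n−1) = (485×29.7−138×89.7)/0.14 = 14800 J.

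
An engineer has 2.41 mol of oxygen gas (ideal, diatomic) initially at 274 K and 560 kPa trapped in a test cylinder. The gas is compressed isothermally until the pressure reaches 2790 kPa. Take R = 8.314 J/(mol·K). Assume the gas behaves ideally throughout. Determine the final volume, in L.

V₁ = nRT₁/P₁ = 2.41×8.314×274/560 = 9.80 L.
Isothermal: T stays 274 K; PV = const ⇒ V₂ = 1.97 L, P₂ = 2790 kPa.

1.97 L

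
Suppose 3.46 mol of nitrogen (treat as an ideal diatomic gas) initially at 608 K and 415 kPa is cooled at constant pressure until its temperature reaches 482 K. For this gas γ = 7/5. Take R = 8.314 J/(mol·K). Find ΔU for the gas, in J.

-9060 J

V₁ = nRT₁/P₁ = 3.46×8.314×608/415 = 42.1 L.
Isobaric: P stays 415 kPa; V/T = const ⇒ T₂ = 482 K, V₂ = 33.4 L.
For an ideal gas ΔU = nCvΔT with Cv = (5/2)R = 20.8 J/(mol·K).
ΔU = 3.46×20.8×(482−608) = -9060 J.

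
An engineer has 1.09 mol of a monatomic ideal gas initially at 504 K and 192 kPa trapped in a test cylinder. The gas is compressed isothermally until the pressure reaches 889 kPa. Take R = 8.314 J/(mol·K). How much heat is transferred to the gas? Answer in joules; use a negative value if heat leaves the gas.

V₁ = nRT₁/P₁ = 1.09×8.314×504/192 = 23.8 L.
Isothermal: T stays 504 K; PV = const ⇒ V₂ = 5.14 L, P₂ = 889 kPa.
ΔU = 0 (ideal gas, T constant).
W = nRT ln(V₂/V₁) = 1.09×8.314×504×ln(0.216) = -7000 J.
Q = ΔU + W = -7000 J.

-7000 J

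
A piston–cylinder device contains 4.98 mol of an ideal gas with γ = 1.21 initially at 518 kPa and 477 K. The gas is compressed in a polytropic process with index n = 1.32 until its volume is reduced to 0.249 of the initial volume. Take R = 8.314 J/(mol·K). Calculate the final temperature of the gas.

744 K

V₁ = nRT₁/P₁ = 4.98×8.314×477/518 = 38.1 L.
Polytropic n=1.32: T₂ = T₁(V₁/V₂)^(n−1) = 477×(4.02)^0.32 = 744 K; P₂ = P₁(V₁/V₂)^n = 3250 kPa.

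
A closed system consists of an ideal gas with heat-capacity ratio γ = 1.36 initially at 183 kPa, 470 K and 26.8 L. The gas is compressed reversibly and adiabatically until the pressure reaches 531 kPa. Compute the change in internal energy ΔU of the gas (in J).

4440 J

n = P₁V₁/(RT₁) = 183×26.8/(8.314×470) = 1.26 mol.
Adiabatic: T₂/T₁ = (P₂/P₁)^((γ−1)/γ) ⇒ T₂ = 470×(2.90)^0.265 = 623 K; V₂ = 12.2 L.
For an ideal gas ΔU = nCvΔT with Cv = R/(γ−1) = 23.1 J/(mol·K).
ΔU = 1.26×23.1×(623−470) = 4440 J.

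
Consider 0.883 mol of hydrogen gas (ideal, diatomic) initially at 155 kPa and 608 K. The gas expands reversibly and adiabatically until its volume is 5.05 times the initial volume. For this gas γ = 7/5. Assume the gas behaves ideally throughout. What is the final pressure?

V₁ = nRT₁/P₁ = 0.883×8.314×608/155 = 28.8 L.
Adiabatic: TV^(γ−1) = const ⇒ T₂ = 608×(0.198)^0.400 = 318 K; PV^γ = const ⇒ P₂ = 16.1 kPa.

16.1 kPa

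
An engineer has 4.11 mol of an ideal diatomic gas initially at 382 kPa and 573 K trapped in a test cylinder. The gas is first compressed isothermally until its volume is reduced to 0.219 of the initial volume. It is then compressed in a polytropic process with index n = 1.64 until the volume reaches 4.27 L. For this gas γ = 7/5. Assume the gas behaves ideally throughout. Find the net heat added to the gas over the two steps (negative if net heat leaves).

-14000 J

V₁ = nRT₁/P₁ = 4.11×8.314×573/382 = 51.3 L.
Step 1 — Isothermal: T stays 573 K; PV = const ⇒ V₂ = 11.2 L, P₂ = 1740 kPa.
ΔU = 0 (ideal gas, T constant).
W = nRT ln(V₂/V₁) = 4.11×8.314×573×ln(0.219) = -29700 J.
Q = ΔU + W = -29700 J.
State after step 1: P = 1740 kPa, V = 11.2 L, T = 573 K.
Step 2 — Polytropic n=1.64: T₂ = T₁(V₁/V₂)^(n−1) = 573×(2.63)^0.64 = 1060 K; P₂ = P₁(V₁/V₂)^n = 8510 kPa.
W = (P₁V₁−P₂V₂)/(n−1) = (1740×11.2−8510×4.27)/0.64 = -26200 J.
ΔU = nCvΔT = 4.11×20.8×(1060−573) = 41900 J.
Q = ΔU + W = 15700 J.
Net over both steps: W = -55900 J, Q = -14000 J, ΔU = 41900 J.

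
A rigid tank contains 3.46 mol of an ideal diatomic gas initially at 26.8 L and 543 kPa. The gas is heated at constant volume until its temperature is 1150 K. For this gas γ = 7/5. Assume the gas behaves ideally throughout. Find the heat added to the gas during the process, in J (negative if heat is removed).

T₁ = P₁V₁/(nR) = 543×26.8/(3.46×8.314) = 506 K.
Isochoric: V stays 26.8 L; P/T = const ⇒ T₂ = 1150 K, P₂ = 1230 kPa.
W = 0 (no volume change).
ΔU = nCvΔT = 3.46×20.8×(1150−506) = 46300 J.
Q = ΔU = 46300 J.

46300 J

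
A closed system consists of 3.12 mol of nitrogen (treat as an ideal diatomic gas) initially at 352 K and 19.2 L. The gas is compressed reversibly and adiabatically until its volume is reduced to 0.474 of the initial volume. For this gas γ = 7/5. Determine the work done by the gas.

P₁ = nRT₁/V₁ = 3.12×8.314×352/19.2 = 476 kPa.
Adiabatic: TV^(γ−1) = const ⇒ T₂ = 352×(2.11)^0.400 = 474 K; PV^γ = const ⇒ P₂ = 1350 kPa.
ΔU = nCvΔT = 3.12×20.8×(474−352) = 7940 J.
Q = 0 for an adiabatic process, so W = −ΔU = -7940 J.

-7940 J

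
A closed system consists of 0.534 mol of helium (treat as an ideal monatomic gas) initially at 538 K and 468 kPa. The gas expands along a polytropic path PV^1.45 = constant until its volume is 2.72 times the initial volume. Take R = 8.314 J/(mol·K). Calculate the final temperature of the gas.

343 K

V₁ = nRT₁/P₁ = 0.534×8.314×538/468 = 5.10 L.
Polytropic n=1.45: T₂ = T₁(V₁/V₂)^(n−1) = 538×(0.368)^0.45 = 343 K; P₂ = P₁(V₁/V₂)^n = 110 kPa.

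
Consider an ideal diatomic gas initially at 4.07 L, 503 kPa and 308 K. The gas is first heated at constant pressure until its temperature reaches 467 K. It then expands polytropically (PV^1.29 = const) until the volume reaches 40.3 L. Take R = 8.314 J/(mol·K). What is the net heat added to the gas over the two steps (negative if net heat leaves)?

n = P₁V₁/(RT₁) = 503×4.07/(8.314×308) = 0.799 mol.
Step 1 — Isobaric: P stays 503 kPa; V/T = const ⇒ T₂ = 467 K, V₂ = 6.17 L.
W = PΔV = 503×(6.17−4.07) kPa·L = 1060 J.
ΔU = nCvΔT = 0.799×20.8×(467−308) = 2640 J.
Q = ΔU + W = nCpΔT = 3700 J.
State after step 1: P = 503 kPa, V = 6.17 L, T = 467 K.
Step 2 — Polytropic n=1.29: T₂ = T₁(V₁/V₂)^(n−1) = 467×(0.153)^0.29 = 271 K; P₂ = P₁(V₁/V₂)^n = 44.7 kPa.
W = (P₁V₁−P₂V₂)/(n−1) = (503×6.17−44.7×40.3)/0.29 = 4490 J.
ΔU = nCvΔT = 0.799×20.8×(271−467) = -3260 J.
Q = ΔU + W = 1240 J.
Net over both steps: W = 5550 J, Q = 4930 J, ΔU = -615 J.

4930 J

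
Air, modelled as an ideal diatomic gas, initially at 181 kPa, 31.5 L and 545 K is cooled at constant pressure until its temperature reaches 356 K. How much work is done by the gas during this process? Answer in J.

-1980 J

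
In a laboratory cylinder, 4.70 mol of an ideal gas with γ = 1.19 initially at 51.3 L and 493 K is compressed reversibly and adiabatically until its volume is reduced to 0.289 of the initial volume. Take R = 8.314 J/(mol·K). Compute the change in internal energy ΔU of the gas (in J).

27000 J

P₁ = nRT₁/V₁ = 4.70×8.314×493/51.3 = 376 kPa.
Adiabatic: TV^(γ−1) = const ⇒ T₂ = 493×(3.46)^0.190 = 624 K; PV^γ = const ⇒ P₂ = 1650 kPa.
For an ideal gas ΔU = nCvΔT with Cv = R/(γ−1) = 43.8 J/(mol·K).
ΔU = 4.70×43.8×(624−493) = 27000 J.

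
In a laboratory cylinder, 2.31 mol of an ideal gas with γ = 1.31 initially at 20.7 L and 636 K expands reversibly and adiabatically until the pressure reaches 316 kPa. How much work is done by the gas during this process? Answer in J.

5410 J

P₁ = nRT₁/V₁ = 2.31×8.314×636/20.7 = 590 kPa.
Adiabatic: T₂/T₁ = (P₂/P₁)^((γ−1)/γ) ⇒ T₂ = 636×(0.536)^0.237 = 549 K; V₂ = 33.3 L.
ΔU = nCvΔT = 2.31×26.8×(549−636) = -5410 J.
Q = 0 for an adiabatic process, so W = −ΔU = 5410 J.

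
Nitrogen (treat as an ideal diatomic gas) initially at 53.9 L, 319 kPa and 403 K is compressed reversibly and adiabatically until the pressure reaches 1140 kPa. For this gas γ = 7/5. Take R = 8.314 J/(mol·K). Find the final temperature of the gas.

580 K

Adiabatic: T₂/T₁ = (P₂/P₁)^((γ−1)/γ) ⇒ T₂ = 403×(3.57)^0.286 = 580 K; V₂ = 21.7 L.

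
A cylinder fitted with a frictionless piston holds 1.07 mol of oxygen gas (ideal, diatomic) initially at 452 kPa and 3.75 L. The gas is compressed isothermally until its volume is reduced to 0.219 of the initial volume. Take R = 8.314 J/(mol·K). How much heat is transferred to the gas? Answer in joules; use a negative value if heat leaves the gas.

T₁ = P₁V₁/(nR) = 452×3.75/(1.07×8.314) = 191 K.
Isothermal: T stays 191 K; PV = const ⇒ V₂ = 0.821 L, P₂ = 2060 kPa.
ΔU = 0 (ideal gas, T constant).
W = nRT ln(V₂/V₁) = 1.07×8.314×191×ln(0.219) = -2570 J.
Q = ΔU + W = -2570 J.

-2570 J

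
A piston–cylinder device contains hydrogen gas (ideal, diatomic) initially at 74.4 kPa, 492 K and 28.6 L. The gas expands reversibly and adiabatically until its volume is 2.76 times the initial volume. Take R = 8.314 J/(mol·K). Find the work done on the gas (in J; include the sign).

-1780 J

n = P₁V₁/(RT₁) = 74.4×28.6/(8.314×492) = 0.520 mol.
Adiabatic: TV^(γ−1) = const ⇒ T₂ = 492×(0.362)^0.400 = 328 K; PV^γ = const ⇒ P₂ = 18.0 kPa.
ΔU = nCvΔT = 0.520×20.8×(328−492) = -1780 J.
Q = 0 for an adiabatic process, so W = −ΔU = 1780 J.
Work done on the gas = −W_by = -1780 J.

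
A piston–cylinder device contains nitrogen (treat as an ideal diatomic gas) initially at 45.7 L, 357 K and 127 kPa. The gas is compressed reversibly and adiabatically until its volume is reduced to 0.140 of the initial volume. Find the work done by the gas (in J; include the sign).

-17300 J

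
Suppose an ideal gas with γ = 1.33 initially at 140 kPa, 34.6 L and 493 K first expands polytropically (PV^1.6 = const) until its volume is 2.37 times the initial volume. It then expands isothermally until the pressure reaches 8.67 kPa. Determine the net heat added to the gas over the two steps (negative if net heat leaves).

n = P₁V₁/(RT₁) = 140×34.6/(8.314×493) = 1.18 mol.
Step 1 — Polytropic n=1.6: T₂ = T₁(V₁/V₂)^(n−1) = 493×(0.422)^0.60 = 294 K; P₂ = P₁(V₁/V₂)^n = 35.2 kPa.
W = (P₁V₁−P₂V₂)/(n−1) = (140×34.6−35.2×82.0)/0.60 = 3260 J.
ΔU = nCvΔT = 1.18×25.2×(294−493) = -5930 J.
Q = ΔU + W = -2670 J.
State after step 1: P = 35.2 kPa, V = 82.0 L, T = 294 K.
Step 2 — Isothermal: T stays 294 K; PV = const ⇒ V₂ = 333 L, P₂ = 8.67 kPa.
ΔU = 0 (ideal gas, T constant).
W = nRT ln(V₂/V₁) = 1.18×8.314×294×ln(4.06) = 4040 J.
Q = ΔU + W = 4040 J.
Net over both steps: W = 7310 J, Q = 1370 J, ΔU = -5930 J.

1370 J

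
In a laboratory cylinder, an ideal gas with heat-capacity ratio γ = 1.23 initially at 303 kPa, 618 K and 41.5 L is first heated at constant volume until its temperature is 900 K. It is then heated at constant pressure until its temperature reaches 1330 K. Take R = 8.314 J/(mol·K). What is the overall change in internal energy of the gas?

n = P₁V₁/(RT₁) = 303×41.5/(8.314×618) = 2.45 mol.
Step 1 — Isochoric: V stays 41.5 L; P/T = const ⇒ T₂ = 900 K, P₂ = 441 kPa.
W = 0 (no volume change).
ΔU = nCvΔT = 2.45×36.1×(900−618) = 24900 J.
Q = ΔU = 24900 J.
State after step 1: P = 441 kPa, V = 41.5 L, T = 900 K.
Step 2 — Isobaric: P stays 441 kPa; V/T = const ⇒ T₂ = 1330 K, V₂ = 61.3 L.
W = PΔV = 441×(61.3−41.5) kPa·L = 8750 J.
ΔU = nCvΔT = 2.45×36.1×(1330−900) = 38000 J.
Q = ΔU + W = nCpΔT = 46800 J.
Net over both steps: W = 8750 J, Q = 71700 J, ΔU = 63000 J.

63000 J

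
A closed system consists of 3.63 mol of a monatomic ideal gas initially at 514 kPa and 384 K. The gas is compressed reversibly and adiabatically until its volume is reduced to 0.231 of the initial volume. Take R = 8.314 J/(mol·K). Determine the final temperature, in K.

V₁ = nRT₁/P₁ = 3.63×8.314×384/514 = 22.5 L.
Adiabatic: TV^(γ−1) = const ⇒ T₂ = 384×(4.33)^0.667 = 1020 K; PV^γ = const ⇒ P₂ = 5910 kPa.

1020 K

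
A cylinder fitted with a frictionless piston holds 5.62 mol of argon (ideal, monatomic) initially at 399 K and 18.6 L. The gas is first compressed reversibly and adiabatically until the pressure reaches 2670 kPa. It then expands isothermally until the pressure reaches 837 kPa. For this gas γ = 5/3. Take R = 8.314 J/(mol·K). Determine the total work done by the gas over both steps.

P₁ = nRT₁/V₁ = 5.62×8.314×399/18.6 = 1000 kPa.
Step 1 — Adiabatic: T₂/T₁ = (P₂/P₁)^((γ−1)/γ) ⇒ T₂ = 399×(2.66)^0.400 = 590 K; V₂ = 10.3 L.
ΔU = nCvΔT = 5.62×12.5×(590−399) = 13400 J.
Q = 0 for an adiabatic process, so W = −ΔU = -13400 J.
State after step 1: P = 2670 kPa, V = 10.3 L, T = 590 K.
Step 2 — Isothermal: T stays 590 K; PV = const ⇒ V₂ = 33.0 L, P₂ = 837 kPa.
ΔU = 0 (ideal gas, T constant).
W = nRT ln(V₂/V₁) = 5.62×8.314×590×ln(3.19) = 32000 J.
Q = ΔU + W = 32000 J.
Net over both steps: W = 18600 J, Q = 32000 J, ΔU = 13400 J.

18600 J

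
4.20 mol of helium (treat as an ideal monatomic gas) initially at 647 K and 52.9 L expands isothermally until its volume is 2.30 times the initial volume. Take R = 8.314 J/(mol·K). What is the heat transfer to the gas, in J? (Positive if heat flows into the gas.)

18800 J

P₁ = nRT₁/V₁ = 4.20×8.314×647/52.9 = 427 kPa.
Isothermal: T stays 647 K; PV = const ⇒ V₂ = 122 L, P₂ = 186 kPa.
ΔU = 0 (ideal gas, T constant).
W = nRT ln(V₂/V₁) = 4.20×8.314×647×ln(2.30) = 18800 J.
Q = ΔU + W = 18800 J.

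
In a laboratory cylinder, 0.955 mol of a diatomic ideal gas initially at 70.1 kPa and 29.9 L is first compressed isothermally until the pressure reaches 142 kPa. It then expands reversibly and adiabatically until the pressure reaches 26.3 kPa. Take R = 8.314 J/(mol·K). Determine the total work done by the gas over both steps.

T₁ = P₁V₁/(nR) = 70.1×29.9/(0.955×8.314) = 264 K.
Step 1 — Isothermal: T stays 264 K; PV = const ⇒ V₂ = 14.8 L, P₂ = 142 kPa.
ΔU = 0 (ideal gas, T constant).
W = nRT ln(V₂/V₁) = 0.955×8.314×264×ln(0.494) = -1480 J.
Q = ΔU + W = -1480 J.
State after step 1: P = 142 kPa, V = 14.8 L, T = 264 K.
Step 2 — Adiabatic: T₂/T₁ = (P₂/P₁)^((γ−1)/γ) ⇒ T₂ = 264×(0.185)^0.286 = 163 K; V₂ = 49.2 L.
ΔU = nCvΔT = 0.955×20.8×(163−264) = -2000 J.
Q = 0 for an adiabatic process, so W = −ΔU = 2000 J.
Net over both steps: W = 524 J, Q = -1480 J, ΔU = -2000 J.

524 J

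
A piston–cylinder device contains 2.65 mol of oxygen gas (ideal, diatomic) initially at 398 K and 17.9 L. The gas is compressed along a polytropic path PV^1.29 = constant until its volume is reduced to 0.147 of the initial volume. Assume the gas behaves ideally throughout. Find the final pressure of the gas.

P₁ = nRT₁/V₁ = 2.65×8.314×398/17.9 = 490 kPa.
Polytropic n=1.29: T₂ = T₁(V₁/V₂)^(n−1) = 398×(6.80)^0.29 = 694 K; P₂ = P₁(V₁/V₂)^n = 5810 kPa.

5810 kPa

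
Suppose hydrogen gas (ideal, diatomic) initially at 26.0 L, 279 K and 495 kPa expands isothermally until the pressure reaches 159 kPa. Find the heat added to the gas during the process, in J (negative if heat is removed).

14600 J

n = P₁V₁/(RT₁) = 495×26.0/(8.314×279) = 5.55 mol.
Isothermal: T stays 279 K; PV = const ⇒ V₂ = 80.9 L, P₂ = 159 kPa.
ΔU = 0 (ideal gas, T constant).
W = nRT ln(V₂/V₁) = 5.55×8.314×279×ln(3.11) = 14600 J.
Q = ΔU + W = 14600 J.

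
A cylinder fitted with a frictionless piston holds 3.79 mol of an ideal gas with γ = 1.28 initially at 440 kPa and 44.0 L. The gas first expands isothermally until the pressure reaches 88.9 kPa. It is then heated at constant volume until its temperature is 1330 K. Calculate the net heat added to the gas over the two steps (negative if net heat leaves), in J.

T₁ = P₁V₁/(nR) = 440×44.0/(3.79×8.314) = 614 K.
Step 1 — Isothermal: T stays 614 K; PV = const ⇒ V₂ = 218 L, P₂ = 88.9 kPa.
ΔU = 0 (ideal gas, T constant).
W = nRT ln(V₂/V₁) = 3.79×8.314×614×ln(4.95) = 31000 J.
Q = ΔU + W = 31000 J.
State after step 1: P = 88.9 kPa, V = 218 L, T = 614 K.
Step 2 — Isochoric: V stays 218 L; P/T = const ⇒ T₂ = 1330 K, P₂ = 192 kPa.
W = 0 (no volume change).
ΔU = nCvΔT = 3.79×29.7×(1330−614) = 80500 J.
Q = ΔU = 80500 J.
Net over both steps: W = 31000 J, Q = 111000 J, ΔU = 80500 J.

111000 J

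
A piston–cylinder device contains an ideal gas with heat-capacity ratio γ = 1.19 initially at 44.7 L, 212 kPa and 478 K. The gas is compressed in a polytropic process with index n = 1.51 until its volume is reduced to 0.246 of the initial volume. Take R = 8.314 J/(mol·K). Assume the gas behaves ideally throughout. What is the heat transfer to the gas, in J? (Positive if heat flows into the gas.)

n = P₁V₁/(RT₁) = 212×44.7/(8.314×478) = 2.38 mol.
Polytropic n=1.51: T₂ = T₁(V₁/V₂)^(n−1) = 478×(4.07)^0.51 = 977 K; P₂ = P₁(V₁/V₂)^n = 1760 kPa.
W = (P₁V₁−P₂V₂)/(n−1) = (212×44.7−1760×11.0)/0.51 = -19400 J.
ΔU = nCvΔT = 2.38×43.8×(977−478) = 52100 J.
Q = ΔU + W = 32700 J.

32700 J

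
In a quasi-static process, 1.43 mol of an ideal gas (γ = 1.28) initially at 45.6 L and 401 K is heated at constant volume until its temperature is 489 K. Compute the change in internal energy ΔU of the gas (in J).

P₁ = nRT₁/V₁ = 1.43×8.314×401/45.6 = 105 kPa.
Isochoric: V stays 45.6 L; P/T = const ⇒ T₂ = 489 K, P₂ = 127 kPa.
For an ideal gas ΔU = nCvΔT with Cv = R/(γ−1) = 29.7 J/(mol·K).
ΔU = 1.43×29.7×(489−401) = 3740 J.

3740 J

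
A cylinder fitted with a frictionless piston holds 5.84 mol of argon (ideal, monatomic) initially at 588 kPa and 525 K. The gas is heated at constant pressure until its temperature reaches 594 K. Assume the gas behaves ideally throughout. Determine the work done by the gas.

3350 J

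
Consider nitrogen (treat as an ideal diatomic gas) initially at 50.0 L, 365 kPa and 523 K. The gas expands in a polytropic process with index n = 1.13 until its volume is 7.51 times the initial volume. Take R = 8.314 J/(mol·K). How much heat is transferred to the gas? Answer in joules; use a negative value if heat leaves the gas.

21800 J

n = P₁V₁/(RT₁) = 365×50.0/(8.314×523) = 4.20 mol.
Polytropic n=1.13: T₂ = T₁(V₁/V₂)^(n−1) = 523×(0.133)^0.13 = 402 K; P₂ = P₁(V₁/V₂)^n = 37.4 kPa.
W = (P₁V₁−P₂V₂)/(n−1) = (365×50.0−37.4×376)/0.13 = 32400 J.
ΔU = nCvΔT = 4.20×20.8×(402−523) = -10500 J.
Q = ΔU + W = 21800 J.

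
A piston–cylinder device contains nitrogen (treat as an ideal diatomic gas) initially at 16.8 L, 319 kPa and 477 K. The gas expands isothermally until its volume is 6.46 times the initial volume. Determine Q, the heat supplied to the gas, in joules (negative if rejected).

10000 J

n = P₁V₁/(RT₁) = 319×16.8/(8.314×477) = 1.35 mol.
Isothermal: T stays 477 K; PV = const ⇒ V₂ = 109 L, P₂ = 49.4 kPa.
ΔU = 0 (ideal gas, T constant).
W = nRT ln(V₂/V₁) = 1.35×8.314×477×ln(6.46) = 10000 J.
Q = ΔU + W = 10000 J.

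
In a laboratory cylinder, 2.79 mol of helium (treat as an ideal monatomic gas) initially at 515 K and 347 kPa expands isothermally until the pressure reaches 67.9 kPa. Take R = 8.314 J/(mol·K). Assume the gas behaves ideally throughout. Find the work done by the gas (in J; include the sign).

V₁ = nRT₁/P₁ = 2.79×8.314×515/347 = 34.4 L.
Isothermal: T stays 515 K; PV = const ⇒ V₂ = 176 L, P₂ = 67.9 kPa.
W = nRT ln(V₂/V₁) = 2.79×8.314×515×ln(5.11) = 19500 J.

19500 J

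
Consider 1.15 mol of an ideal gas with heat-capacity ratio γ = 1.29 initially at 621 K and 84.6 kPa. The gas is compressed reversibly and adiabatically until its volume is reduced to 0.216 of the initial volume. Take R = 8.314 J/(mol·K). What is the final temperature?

V₁ = nRT₁/P₁ = 1.15×8.314×621/84.6 = 70.2 L.
Adiabatic: TV^(γ−1) = const ⇒ T₂ = 621×(4.63)^0.290 = 969 K; PV^γ = const ⇒ P₂ = 611 kPa.

969 K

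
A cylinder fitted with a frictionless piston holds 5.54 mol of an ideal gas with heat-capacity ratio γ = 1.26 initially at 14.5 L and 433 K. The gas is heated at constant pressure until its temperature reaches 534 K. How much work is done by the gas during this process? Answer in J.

4650 J

P₁ = nRT₁/V₁ = 5.54×8.314×433/14.5 = 1380 kPa.
Isobaric: P stays 1380 kPa; V/T = const ⇒ T₂ = 534 K, V₂ = 17.9 L.
W = PΔV = 1380×(17.9−14.5) kPa·L = 4650 J.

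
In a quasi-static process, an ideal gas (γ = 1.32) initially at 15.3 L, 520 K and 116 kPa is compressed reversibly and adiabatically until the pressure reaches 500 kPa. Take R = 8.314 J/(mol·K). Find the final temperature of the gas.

Adiabatic: T₂/T₁ = (P₂/P₁)^((γ−1)/γ) ⇒ T₂ = 520×(4.31)^0.242 = 741 K; V₂ = 5.06 L.

741 K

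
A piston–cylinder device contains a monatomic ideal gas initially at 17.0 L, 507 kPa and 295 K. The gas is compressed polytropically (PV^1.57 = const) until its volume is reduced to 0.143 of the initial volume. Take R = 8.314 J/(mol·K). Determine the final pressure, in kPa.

Polytropic n=1.57: T₂ = T₁(V₁/V₂)^(n−1) = 295×(6.99)^0.57 = 894 K; P₂ = P₁(V₁/V₂)^n = 10700 kPa.

10700 kPa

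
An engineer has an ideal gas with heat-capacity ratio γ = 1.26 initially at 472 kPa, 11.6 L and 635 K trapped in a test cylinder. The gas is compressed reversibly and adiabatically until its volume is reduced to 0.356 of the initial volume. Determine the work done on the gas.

6490 J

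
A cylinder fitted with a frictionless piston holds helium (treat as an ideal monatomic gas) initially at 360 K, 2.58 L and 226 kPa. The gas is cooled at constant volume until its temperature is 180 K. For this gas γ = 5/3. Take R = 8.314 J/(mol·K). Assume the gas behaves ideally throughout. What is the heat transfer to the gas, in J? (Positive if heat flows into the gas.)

-437 J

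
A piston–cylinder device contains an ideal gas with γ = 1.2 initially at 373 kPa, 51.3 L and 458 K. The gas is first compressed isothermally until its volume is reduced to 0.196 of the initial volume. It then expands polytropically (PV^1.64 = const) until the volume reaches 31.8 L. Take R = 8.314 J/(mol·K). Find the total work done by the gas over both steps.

n = P₁V₁/(RT₁) = 373×51.3/(8.314×458) = 5.03 mol.
Step 1 — Isothermal: T stays 458 K; PV = const ⇒ V₂ = 10.1 L, P₂ = 1900 kPa.
ΔU = 0 (ideal gas, T constant).
W = nRT ln(V₂/V₁) = 5.03×8.314×458×ln(0.196) = -31200 J.
Q = ΔU + W = -31200 J.
State after step 1: P = 1900 kPa, V = 10.1 L, T = 458 K.
Step 2 — Polytropic n=1.64: T₂ = T₁(V₁/V₂)^(n−1) = 458×(0.316)^0.64 = 219 K; P₂ = P₁(V₁/V₂)^n = 288 kPa.
W = (P₁V₁−P₂V₂)/(n−1) = (1900×10.1−288×31.8)/0.64 = 15600 J.
ΔU = nCvΔT = 5.03×41.6×(219−458) = -49900 J.
Q = ΔU + W = -34300 J.
Net over both steps: W = -15600 J, Q = -65500 J, ΔU = -49900 J.

-15600 J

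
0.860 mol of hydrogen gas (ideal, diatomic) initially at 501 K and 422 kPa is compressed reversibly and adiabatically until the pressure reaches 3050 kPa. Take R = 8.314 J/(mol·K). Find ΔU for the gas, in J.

6800 J

V₁ = nRT₁/P₁ = 0.860×8.314×501/422 = 8.49 L.
Adiabatic: T₂/T₁ = (P₂/P₁)^((γ−1)/γ) ⇒ T₂ = 501×(7.23)^0.286 = 882 K; V₂ = 2.07 L.
For an ideal gas ΔU = nCvΔT with Cv = (5/2)R = 20.8 J/(mol·K).
ΔU = 0.860×20.8×(882−501) = 6800 J.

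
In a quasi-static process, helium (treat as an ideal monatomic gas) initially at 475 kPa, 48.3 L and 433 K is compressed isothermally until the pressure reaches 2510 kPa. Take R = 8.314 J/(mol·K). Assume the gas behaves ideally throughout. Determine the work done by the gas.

n = P₁V₁/(RT₁) = 475×48.3/(8.314×433) = 6.37 mol.
Isothermal: T stays 433 K; PV = const ⇒ V₂ = 9.14 L, P₂ = 2510 kPa.
W = nRT ln(V₂/V₁) = 6.37×8.314×433×ln(0.189) = -38200 J.

-38200 J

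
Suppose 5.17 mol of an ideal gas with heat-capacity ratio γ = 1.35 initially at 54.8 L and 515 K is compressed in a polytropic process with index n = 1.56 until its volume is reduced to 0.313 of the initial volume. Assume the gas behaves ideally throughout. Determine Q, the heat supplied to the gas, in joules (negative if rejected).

P₁ = nRT₁/V₁ = 5.17×8.314×515/54.8 = 404 kPa.
Polytropic n=1.56: T₂ = T₁(V₁/V₂)^(n−1) = 515×(3.19)^0.56 = 987 K; P₂ = P₁(V₁/V₂)^n = 2470 kPa.
W = (P₁V₁−P₂V₂)/(n−1) = (404×54.8−2470×17.2)/0.56 = -36200 J.
ΔU = nCvΔT = 5.17×23.8×(987−515) = 58000 J.
Q = ΔU + W = 21700 J.

21700 J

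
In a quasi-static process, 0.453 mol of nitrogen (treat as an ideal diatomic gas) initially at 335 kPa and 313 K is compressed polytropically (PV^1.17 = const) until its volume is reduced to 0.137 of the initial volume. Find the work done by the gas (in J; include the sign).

V₁ = nRT₁/P₁ = 0.453×8.314×313/335 = 3.52 L.
Polytropic n=1.17: T₂ = T₁(V₁/V₂)^(n−1) = 313×(7.30)^0.17 = 439 K; P₂ = P₁(V₁/V₂)^n = 3430 kPa.
W = (P₁V₁−P₂V₂)/(n−1) = (335×3.52−3430×0.482)/0.17 = -2790 J.

-2790 J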